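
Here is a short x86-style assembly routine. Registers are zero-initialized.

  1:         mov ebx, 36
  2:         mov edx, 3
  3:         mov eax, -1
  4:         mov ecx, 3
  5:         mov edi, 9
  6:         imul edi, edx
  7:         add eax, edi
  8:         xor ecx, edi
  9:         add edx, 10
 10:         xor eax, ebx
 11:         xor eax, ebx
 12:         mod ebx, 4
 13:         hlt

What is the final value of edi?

after mov ebx, 36: ebx=36
after mov edx, 3: edx=3
after mov eax, -1: eax=-1
after mov ecx, 3: ecx=3
after mov edi, 9: edi=9
after imul edi, edx: edi=9*3=27
after add eax, edi: eax=(-1)+27=26
after xor ecx, edi: ecx=3^27=24
after add edx, 10: edx=3+10=13
after xor eax, ebx: eax=26^36=62
after xor eax, ebx: eax=62^36=26
after mod ebx, 4: ebx=36%4=0
halt.

27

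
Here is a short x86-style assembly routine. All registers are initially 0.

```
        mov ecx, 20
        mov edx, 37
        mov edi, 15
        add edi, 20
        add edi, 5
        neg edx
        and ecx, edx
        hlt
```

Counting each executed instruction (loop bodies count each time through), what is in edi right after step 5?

40

ecx=20
edx=37
edi=15
edi=15+20=35
edi=35+5=40
After step 5: edi = 40.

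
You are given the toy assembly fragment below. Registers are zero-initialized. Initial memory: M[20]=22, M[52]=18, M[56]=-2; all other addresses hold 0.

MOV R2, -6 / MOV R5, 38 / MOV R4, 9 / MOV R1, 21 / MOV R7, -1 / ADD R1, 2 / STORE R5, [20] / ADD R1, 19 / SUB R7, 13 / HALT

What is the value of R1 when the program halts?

R2=-6
R5=38
R4=9
R1=21
R7=-1
R1=21+2=23
STORE R5, [20] → M[20]=38
R1=23+19=42
R7=(-1)-13=-14
halt.

42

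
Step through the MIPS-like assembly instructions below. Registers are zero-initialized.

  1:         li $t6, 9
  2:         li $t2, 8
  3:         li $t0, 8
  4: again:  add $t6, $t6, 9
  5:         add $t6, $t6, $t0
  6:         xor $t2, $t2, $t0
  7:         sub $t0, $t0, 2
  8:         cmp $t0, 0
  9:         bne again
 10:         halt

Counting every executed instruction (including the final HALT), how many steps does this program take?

28

$t6=9
$t2=8
$t0=8
$t6=9+9=18
$t6=18+8=26
$t2=8^8=0
$t0=8-2=6
cmp $t0, 0  (cmp 6,0)
bne again: taken
$t6=26+9=35
$t6=35+6=41
$t2=0^6=6
$t0=6-2=4
cmp $t0, 0  (cmp 4,0)
bne again: taken
$t6=41+9=50
$t6=50+4=54
$t2=6^4=2
$t0=4-2=2
cmp $t0, 0  (cmp 2,0)
bne again: taken
$t6=54+9=63
$t6=63+2=65
$t2=2^2=0
$t0=2-2=0
cmp $t0, 0  (cmp 0,0)
bne again: not taken
halt.
Total executed instructions: 28.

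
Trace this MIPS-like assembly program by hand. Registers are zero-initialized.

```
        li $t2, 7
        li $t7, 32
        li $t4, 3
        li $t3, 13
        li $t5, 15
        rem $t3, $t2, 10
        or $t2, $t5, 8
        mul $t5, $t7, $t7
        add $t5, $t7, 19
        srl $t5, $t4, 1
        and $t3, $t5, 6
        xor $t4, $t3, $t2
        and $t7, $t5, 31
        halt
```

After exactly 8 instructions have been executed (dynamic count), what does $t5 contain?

after li $t2, 7: $t2=7
after li $t7, 32: $t7=32
after li $t4, 3: $t4=3
after li $t3, 13: $t3=13
after li $t5, 15: $t5=15
after rem $t3, $t2, 10: $t3=7%10=7
after or $t2, $t5, 8: $t2=15|8=15
after mul $t5, $t7, $t7: $t5=32*32=1024
After step 8: $t5 = 1024.

1024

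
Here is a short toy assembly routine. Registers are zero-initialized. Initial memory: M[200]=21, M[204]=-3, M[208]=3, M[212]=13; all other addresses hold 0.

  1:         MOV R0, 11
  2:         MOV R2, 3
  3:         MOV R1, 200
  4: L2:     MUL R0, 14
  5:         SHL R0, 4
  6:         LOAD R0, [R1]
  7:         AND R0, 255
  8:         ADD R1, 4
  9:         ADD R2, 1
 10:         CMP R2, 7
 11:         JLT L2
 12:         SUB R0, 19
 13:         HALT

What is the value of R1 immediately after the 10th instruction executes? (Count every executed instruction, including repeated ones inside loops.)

R0=11
R2=3
R1=200
R0=11*14=154
R0=154<<4=2464
R0=M[200]=21
R0=21&255=21
R1=200+4=204
R2=3+1=4
CMP R2, 7  (cmp 4,7)
After step 10: R1 = 204.

204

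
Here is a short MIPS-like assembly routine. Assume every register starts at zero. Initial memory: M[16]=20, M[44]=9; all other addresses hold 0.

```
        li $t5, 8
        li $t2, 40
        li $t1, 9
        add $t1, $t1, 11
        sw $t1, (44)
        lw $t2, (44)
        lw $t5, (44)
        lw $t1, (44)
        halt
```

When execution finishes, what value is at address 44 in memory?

20

li $t5, 8 → $t5=8
li $t2, 40 → $t2=40
li $t1, 9 → $t1=9
add $t1, $t1, 11 → $t1=9+11=20
sw $t1, (44) → M[44]=20
lw $t2, (44) → $t2=M[44]=20
lw $t5, (44) → $t5=M[44]=20
lw $t1, (44) → $t1=M[44]=20
halt.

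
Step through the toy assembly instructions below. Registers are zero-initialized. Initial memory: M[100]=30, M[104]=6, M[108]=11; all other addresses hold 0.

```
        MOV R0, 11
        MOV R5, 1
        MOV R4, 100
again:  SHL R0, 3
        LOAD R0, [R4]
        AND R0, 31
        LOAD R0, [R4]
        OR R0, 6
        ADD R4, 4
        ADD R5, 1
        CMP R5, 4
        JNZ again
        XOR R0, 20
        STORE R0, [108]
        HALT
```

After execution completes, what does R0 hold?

after MOV R0, 11: R0=11
after MOV R5, 1: R5=1
after MOV R4, 100: R4=100
after SHL R0, 3: R0=11<<3=88
after LOAD R0, [R4]: R0=M[100]=30
after AND R0, 31: R0=30&31=30
after LOAD R0, [R4]: R0=M[100]=30
after OR R0, 6: R0=30|6=30
after ADD R4, 4: R4=100+4=104
after ADD R5, 1: R5=1+1=2
CMP R5, 4  (cmp 2,4)
JNZ again: taken
after SHL R0, 3: R0=30<<3=240
after LOAD R0, [R4]: R0=M[104]=6
after AND R0, 31: R0=6&31=6
after LOAD R0, [R4]: R0=M[104]=6
after OR R0, 6: R0=6|6=6
after ADD R4, 4: R4=104+4=108
after ADD R5, 1: R5=2+1=3
CMP R5, 4  (cmp 3,4)
JNZ again: taken
after SHL R0, 3: R0=6<<3=48
after LOAD R0, [R4]: R0=M[108]=11
after AND R0, 31: R0=11&31=11
after LOAD R0, [R4]: R0=M[108]=11
after OR R0, 6: R0=11|6=15
after ADD R4, 4: R4=108+4=112
after ADD R5, 1: R5=3+1=4
CMP R5, 4  (cmp 4,4)
JNZ again: not taken
after XOR R0, 20: R0=15^20=27
STORE R0, [108] → M[108]=27
halt.

27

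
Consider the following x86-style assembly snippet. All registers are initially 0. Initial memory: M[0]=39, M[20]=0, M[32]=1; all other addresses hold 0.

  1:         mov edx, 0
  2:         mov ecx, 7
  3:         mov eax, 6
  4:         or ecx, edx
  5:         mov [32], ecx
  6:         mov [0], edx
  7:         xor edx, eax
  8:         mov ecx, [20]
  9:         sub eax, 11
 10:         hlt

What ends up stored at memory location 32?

7

after mov edx, 0: edx=0
after mov ecx, 7: ecx=7
after mov eax, 6: eax=6
after or ecx, edx: ecx=7|0=7
mov [32], ecx → M[32]=7
mov [0], edx → M[0]=0
after xor edx, eax: edx=0^6=6
after mov ecx, [20]: ecx=M[20]=0
after sub eax, 11: eax=6-11=-5
halt.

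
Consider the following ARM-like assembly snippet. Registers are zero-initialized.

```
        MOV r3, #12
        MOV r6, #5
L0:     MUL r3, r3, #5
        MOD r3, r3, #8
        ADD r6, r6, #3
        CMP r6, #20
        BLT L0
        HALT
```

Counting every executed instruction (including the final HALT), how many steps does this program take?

after MOV r3, #12: r3=12
after MOV r6, #5: r6=5
after MUL r3, r3, #5: r3=12*5=60
after MOD r3, r3, #8: r3=60%8=4
after ADD r6, r6, #3: r6=5+3=8
CMP r6, #20  (cmp 8,20)
BLT L0: taken
after MUL r3, r3, #5: r3=4*5=20
after MOD r3, r3, #8: r3=20%8=4
after ADD r6, r6, #3: r6=8+3=11
CMP r6, #20  (cmp 11,20)
BLT L0: taken
after MUL r3, r3, #5: r3=4*5=20
after MOD r3, r3, #8: r3=20%8=4
after ADD r6, r6, #3: r6=11+3=14
CMP r6, #20  (cmp 14,20)
BLT L0: taken
after MUL r3, r3, #5: r3=4*5=20
after MOD r3, r3, #8: r3=20%8=4
after ADD r6, r6, #3: r6=14+3=17
CMP r6, #20  (cmp 17,20)
BLT L0: taken
after MUL r3, r3, #5: r3=4*5=20
after MOD r3, r3, #8: r3=20%8=4
after ADD r6, r6, #3: r6=17+3=20
CMP r6, #20  (cmp 20,20)
BLT L0: not taken
halt.
Total executed instructions: 28.

28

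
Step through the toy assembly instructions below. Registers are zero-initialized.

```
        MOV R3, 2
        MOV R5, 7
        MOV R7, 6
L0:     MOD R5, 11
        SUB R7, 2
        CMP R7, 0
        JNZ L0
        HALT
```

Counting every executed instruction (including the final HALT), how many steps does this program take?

R3=2
R5=7
R7=6
R5=7%11=7
R7=6-2=4
CMP R7, 0  (cmp 4,0)
JNZ L0: taken
R5=7%11=7
R7=4-2=2
CMP R7, 0  (cmp 2,0)
JNZ L0: taken
R5=7%11=7
R7=2-2=0
CMP R7, 0  (cmp 0,0)
JNZ L0: not taken
halt.
Total executed instructions: 16.

16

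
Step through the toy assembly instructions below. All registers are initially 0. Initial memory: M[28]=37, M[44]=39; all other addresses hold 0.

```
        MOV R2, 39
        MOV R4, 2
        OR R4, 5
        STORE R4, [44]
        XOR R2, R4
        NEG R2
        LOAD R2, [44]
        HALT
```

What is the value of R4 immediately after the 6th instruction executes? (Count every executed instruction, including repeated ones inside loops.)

7

R2=39
R4=2
R4=2|5=7
STORE R4, [44] → M[44]=7
R2=39^7=32
R2=-(32)=-32
After step 6: R4 = 7.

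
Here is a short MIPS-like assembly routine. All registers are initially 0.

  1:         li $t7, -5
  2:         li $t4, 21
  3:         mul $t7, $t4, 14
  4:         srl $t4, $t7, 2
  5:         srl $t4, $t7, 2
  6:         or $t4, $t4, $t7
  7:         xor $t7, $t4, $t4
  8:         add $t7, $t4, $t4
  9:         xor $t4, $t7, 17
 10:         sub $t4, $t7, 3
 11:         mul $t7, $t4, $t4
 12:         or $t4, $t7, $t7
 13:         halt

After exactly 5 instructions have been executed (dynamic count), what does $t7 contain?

$t7=-5
$t4=21
$t7=21*14=294
$t4=294>>2=73
$t4=294>>2=73
After step 5: $t7 = 294.

294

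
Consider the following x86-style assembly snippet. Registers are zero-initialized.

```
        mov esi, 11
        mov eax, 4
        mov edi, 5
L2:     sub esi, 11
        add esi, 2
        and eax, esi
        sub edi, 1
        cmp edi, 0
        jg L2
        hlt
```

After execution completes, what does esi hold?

mov esi, 11 → esi=11
mov eax, 4 → eax=4
mov edi, 5 → edi=5
sub esi, 11 → esi=11-11=0
add esi, 2 → esi=0+2=2
and eax, esi → eax=4&2=0
sub edi, 1 → edi=5-1=4
cmp edi, 0  (cmp 4,0)
jg L2: taken
sub esi, 11 → esi=2-11=-9
add esi, 2 → esi=(-9)+2=-7
and eax, esi → eax=0&(-7)=0
sub edi, 1 → edi=4-1=3
cmp edi, 0  (cmp 3,0)
jg L2: taken
sub esi, 11 → esi=(-7)-11=-18
add esi, 2 → esi=(-18)+2=-16
and eax, esi → eax=0&(-16)=0
sub edi, 1 → edi=3-1=2
cmp edi, 0  (cmp 2,0)
jg L2: taken
sub esi, 11 → esi=(-16)-11=-27
add esi, 2 → esi=(-27)+2=-25
and eax, esi → eax=0&(-25)=0
sub edi, 1 → edi=2-1=1
cmp edi, 0  (cmp 1,0)
jg L2: taken
sub esi, 11 → esi=(-25)-11=-36
add esi, 2 → esi=(-36)+2=-34
and eax, esi → eax=0&(-34)=0
sub edi, 1 → edi=1-1=0
cmp edi, 0  (cmp 0,0)
jg L2: not taken
halt.

-34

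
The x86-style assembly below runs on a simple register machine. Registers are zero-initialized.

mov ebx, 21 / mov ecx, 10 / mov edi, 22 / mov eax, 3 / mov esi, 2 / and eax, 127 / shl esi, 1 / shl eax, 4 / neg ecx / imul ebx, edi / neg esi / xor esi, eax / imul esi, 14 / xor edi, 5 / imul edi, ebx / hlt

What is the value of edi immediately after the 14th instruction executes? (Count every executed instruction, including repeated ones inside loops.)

mov ebx, 21 → ebx=21
mov ecx, 10 → ecx=10
mov edi, 22 → edi=22
mov eax, 3 → eax=3
mov esi, 2 → esi=2
and eax, 127 → eax=3&127=3
shl esi, 1 → esi=2<<1=4
shl eax, 4 → eax=3<<4=48
neg ecx → ecx=-(10)=-10
imul ebx, edi → ebx=21*22=462
neg esi → esi=-(4)=-4
xor esi, eax → esi=(-4)^48=-52
imul esi, 14 → esi=(-52)*14=-728
xor edi, 5 → edi=22^5=19
After step 14: edi = 19.

19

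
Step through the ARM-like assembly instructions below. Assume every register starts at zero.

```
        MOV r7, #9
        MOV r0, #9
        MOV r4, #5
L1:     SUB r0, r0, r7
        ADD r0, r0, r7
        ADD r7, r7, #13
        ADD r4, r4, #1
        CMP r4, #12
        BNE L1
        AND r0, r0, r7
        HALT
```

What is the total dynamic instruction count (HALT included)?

r7=9
r0=9
r4=5
r0=9-9=0
r0=0+9=9
r7=9+13=22
r4=5+1=6
CMP r4, #12  (cmp 6,12)
BNE L1: taken
r0=9-22=-13
r0=(-13)+22=9
r7=22+13=35
r4=6+1=7
CMP r4, #12  (cmp 7,12)
BNE L1: taken
r0=9-35=-26
r0=(-26)+35=9
r7=35+13=48
r4=7+1=8
CMP r4, #12  (cmp 8,12)
BNE L1: taken
r0=9-48=-39
r0=(-39)+48=9
r7=48+13=61
r4=8+1=9
CMP r4, #12  (cmp 9,12)
BNE L1: taken
r0=9-61=-52
r0=(-52)+61=9
r7=61+13=74
r4=9+1=10
CMP r4, #12  (cmp 10,12)
BNE L1: taken
r0=9-74=-65
r0=(-65)+74=9
r7=74+13=87
r4=10+1=11
CMP r4, #12  (cmp 11,12)
BNE L1: taken
r0=9-87=-78
r0=(-78)+87=9
r7=87+13=100
r4=11+1=12
CMP r4, #12  (cmp 12,12)
BNE L1: not taken
r0=9&100=0
halt.
Total executed instructions: 47.

47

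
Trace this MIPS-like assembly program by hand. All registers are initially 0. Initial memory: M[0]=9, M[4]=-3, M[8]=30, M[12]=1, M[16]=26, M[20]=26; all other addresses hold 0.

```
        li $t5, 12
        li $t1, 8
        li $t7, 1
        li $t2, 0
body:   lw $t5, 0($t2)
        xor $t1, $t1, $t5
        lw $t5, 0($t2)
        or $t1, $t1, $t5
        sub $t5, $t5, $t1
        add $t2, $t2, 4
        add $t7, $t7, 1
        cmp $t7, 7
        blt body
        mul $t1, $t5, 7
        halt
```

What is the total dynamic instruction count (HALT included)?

60

li $t5, 12 → $t5=12
li $t1, 8 → $t1=8
li $t7, 1 → $t7=1
li $t2, 0 → $t2=0
lw $t5, 0($t2) → $t5=M[0]=9
xor $t1, $t1, $t5 → $t1=8^9=1
lw $t5, 0($t2) → $t5=M[0]=9
or $t1, $t1, $t5 → $t1=1|9=9
sub $t5, $t5, $t1 → $t5=9-9=0
add $t2, $t2, 4 → $t2=0+4=4
add $t7, $t7, 1 → $t7=1+1=2
cmp $t7, 7  (cmp 2,7)
blt body: taken
lw $t5, 0($t2) → $t5=M[4]=-3
xor $t1, $t1, $t5 → $t1=9^(-3)=-12
lw $t5, 0($t2) → $t5=M[4]=-3
or $t1, $t1, $t5 → $t1=(-12)|(-3)=-3
sub $t5, $t5, $t1 → $t5=(-3)-(-3)=0
add $t2, $t2, 4 → $t2=4+4=8
add $t7, $t7, 1 → $t7=2+1=3
cmp $t7, 7  (cmp 3,7)
blt body: taken
lw $t5, 0($t2) → $t5=M[8]=30
xor $t1, $t1, $t5 → $t1=(-3)^30=-29
lw $t5, 0($t2) → $t5=M[8]=30
or $t1, $t1, $t5 → $t1=(-29)|30=-1
sub $t5, $t5, $t1 → $t5=30-(-1)=31
add $t2, $t2, 4 → $t2=8+4=12
add $t7, $t7, 1 → $t7=3+1=4
cmp $t7, 7  (cmp 4,7)
blt body: taken
lw $t5, 0($t2) → $t5=M[12]=1
xor $t1, $t1, $t5 → $t1=(-1)^1=-2
lw $t5, 0($t2) → $t5=M[12]=1
or $t1, $t1, $t5 → $t1=(-2)|1=-1
sub $t5, $t5, $t1 → $t5=1-(-1)=2
add $t2, $t2, 4 → $t2=12+4=16
add $t7, $t7, 1 → $t7=4+1=5
cmp $t7, 7  (cmp 5,7)
blt body: taken
lw $t5, 0($t2) → $t5=M[16]=26
xor $t1, $t1, $t5 → $t1=(-1)^26=-27
lw $t5, 0($t2) → $t5=M[16]=26
or $t1, $t1, $t5 → $t1=(-27)|26=-1
sub $t5, $t5, $t1 → $t5=26-(-1)=27
add $t2, $t2, 4 → $t2=16+4=20
add $t7, $t7, 1 → $t7=5+1=6
cmp $t7, 7  (cmp 6,7)
blt body: taken
lw $t5, 0($t2) → $t5=M[20]=26
xor $t1, $t1, $t5 → $t1=(-1)^26=-27
lw $t5, 0($t2) → $t5=M[20]=26
or $t1, $t1, $t5 → $t1=(-27)|26=-1
sub $t5, $t5, $t1 → $t5=26-(-1)=27
add $t2, $t2, 4 → $t2=20+4=24
add $t7, $t7, 1 → $t7=6+1=7
cmp $t7, 7  (cmp 7,7)
blt body: not taken
mul $t1, $t5, 7 → $t1=27*7=189
halt.
Total executed instructions: 60.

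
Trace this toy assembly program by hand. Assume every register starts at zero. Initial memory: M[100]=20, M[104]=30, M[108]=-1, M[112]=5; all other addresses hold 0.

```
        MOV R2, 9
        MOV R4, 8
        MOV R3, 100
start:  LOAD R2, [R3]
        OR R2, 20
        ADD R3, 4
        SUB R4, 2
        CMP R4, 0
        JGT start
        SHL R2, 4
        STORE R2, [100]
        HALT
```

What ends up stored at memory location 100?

336

after MOV R2, 9: R2=9
after MOV R4, 8: R4=8
after MOV R3, 100: R3=100
after LOAD R2, [R3]: R2=M[100]=20
after OR R2, 20: R2=20|20=20
after ADD R3, 4: R3=100+4=104
after SUB R4, 2: R4=8-2=6
CMP R4, 0  (cmp 6,0)
JGT start: taken
after LOAD R2, [R3]: R2=M[104]=30
after OR R2, 20: R2=30|20=30
after ADD R3, 4: R3=104+4=108
after SUB R4, 2: R4=6-2=4
CMP R4, 0  (cmp 4,0)
JGT start: taken
after LOAD R2, [R3]: R2=M[108]=-1
after OR R2, 20: R2=(-1)|20=-1
after ADD R3, 4: R3=108+4=112
after SUB R4, 2: R4=4-2=2
CMP R4, 0  (cmp 2,0)
JGT start: taken
after LOAD R2, [R3]: R2=M[112]=5
after OR R2, 20: R2=5|20=21
after ADD R3, 4: R3=112+4=116
after SUB R4, 2: R4=2-2=0
CMP R4, 0  (cmp 0,0)
JGT start: not taken
after SHL R2, 4: R2=21<<4=336
STORE R2, [100] → M[100]=336
halt.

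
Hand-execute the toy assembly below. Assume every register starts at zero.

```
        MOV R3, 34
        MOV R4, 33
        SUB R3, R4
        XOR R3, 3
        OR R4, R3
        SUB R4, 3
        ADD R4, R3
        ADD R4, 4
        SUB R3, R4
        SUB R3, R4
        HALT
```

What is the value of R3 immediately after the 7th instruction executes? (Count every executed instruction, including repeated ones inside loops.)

2

after MOV R3, 34: R3=34
after MOV R4, 33: R4=33
after SUB R3, R4: R3=34-33=1
after XOR R3, 3: R3=1^3=2
after OR R4, R3: R4=33|2=35
after SUB R4, 3: R4=35-3=32
after ADD R4, R3: R4=32+2=34
After step 7: R3 = 2.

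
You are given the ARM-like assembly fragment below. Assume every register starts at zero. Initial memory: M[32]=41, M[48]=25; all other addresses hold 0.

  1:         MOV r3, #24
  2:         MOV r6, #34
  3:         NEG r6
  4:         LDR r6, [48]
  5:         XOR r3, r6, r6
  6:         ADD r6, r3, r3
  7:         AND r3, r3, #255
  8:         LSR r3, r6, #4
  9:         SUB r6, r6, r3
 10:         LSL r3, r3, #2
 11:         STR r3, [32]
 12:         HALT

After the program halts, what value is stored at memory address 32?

MOV r3, #24 → r3=24
MOV r6, #34 → r6=34
NEG r6 → r6=-(34)=-34
LDR r6, [48] → r6=M[48]=25
XOR r3, r6, r6 → r3=25^25=0
ADD r6, r3, r3 → r6=0+0=0
AND r3, r3, #255 → r3=0&255=0
LSR r3, r6, #4 → r3=0>>4=0
SUB r6, r6, r3 → r6=0-0=0
LSL r3, r3, #2 → r3=0<<2=0
STR r3, [32] → M[32]=0
halt.

0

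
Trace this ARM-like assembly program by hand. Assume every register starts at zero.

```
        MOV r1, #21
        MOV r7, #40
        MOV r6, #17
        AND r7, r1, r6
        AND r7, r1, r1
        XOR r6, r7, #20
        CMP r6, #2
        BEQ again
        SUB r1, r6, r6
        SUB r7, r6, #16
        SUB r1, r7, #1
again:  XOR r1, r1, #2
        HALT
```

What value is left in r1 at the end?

MOV r1, #21 → r1=21
MOV r7, #40 → r7=40
MOV r6, #17 → r6=17
AND r7, r1, r6 → r7=21&17=17
AND r7, r1, r1 → r7=21&21=21
XOR r6, r7, #20 → r6=21^20=1
CMP r6, #2  (cmp 1,2)
BEQ again: not taken
SUB r1, r6, r6 → r1=1-1=0
SUB r7, r6, #16 → r7=1-16=-15
SUB r1, r7, #1 → r1=(-15)-1=-16
XOR r1, r1, #2 → r1=(-16)^2=-14
halt.

-14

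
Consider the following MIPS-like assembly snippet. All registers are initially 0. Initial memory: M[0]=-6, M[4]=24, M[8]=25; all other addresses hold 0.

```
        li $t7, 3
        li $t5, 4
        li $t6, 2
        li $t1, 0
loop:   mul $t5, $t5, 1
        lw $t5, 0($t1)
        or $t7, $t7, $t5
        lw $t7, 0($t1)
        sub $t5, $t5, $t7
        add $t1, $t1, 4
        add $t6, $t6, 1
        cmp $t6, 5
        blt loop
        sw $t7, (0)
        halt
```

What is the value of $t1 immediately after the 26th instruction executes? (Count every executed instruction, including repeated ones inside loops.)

after li $t7, 3: $t7=3
after li $t5, 4: $t5=4
after li $t6, 2: $t6=2
after li $t1, 0: $t1=0
after mul $t5, $t5, 1: $t5=4*1=4
after lw $t5, 0($t1): $t5=M[0]=-6
after or $t7, $t7, $t5: $t7=3|(-6)=-5
after lw $t7, 0($t1): $t7=M[0]=-6
after sub $t5, $t5, $t7: $t5=(-6)-(-6)=0
after add $t1, $t1, 4: $t1=0+4=4
after add $t6, $t6, 1: $t6=2+1=3
cmp $t6, 5  (cmp 3,5)
blt loop: taken
after mul $t5, $t5, 1: $t5=0*1=0
after lw $t5, 0($t1): $t5=M[4]=24
after or $t7, $t7, $t5: $t7=(-6)|24=-6
after lw $t7, 0($t1): $t7=M[4]=24
after sub $t5, $t5, $t7: $t5=24-24=0
after add $t1, $t1, 4: $t1=4+4=8
after add $t6, $t6, 1: $t6=3+1=4
cmp $t6, 5  (cmp 4,5)
blt loop: taken
after mul $t5, $t5, 1: $t5=0*1=0
after lw $t5, 0($t1): $t5=M[8]=25
after or $t7, $t7, $t5: $t7=24|25=25
after lw $t7, 0($t1): $t7=M[8]=25
After step 26: $t1 = 8.

8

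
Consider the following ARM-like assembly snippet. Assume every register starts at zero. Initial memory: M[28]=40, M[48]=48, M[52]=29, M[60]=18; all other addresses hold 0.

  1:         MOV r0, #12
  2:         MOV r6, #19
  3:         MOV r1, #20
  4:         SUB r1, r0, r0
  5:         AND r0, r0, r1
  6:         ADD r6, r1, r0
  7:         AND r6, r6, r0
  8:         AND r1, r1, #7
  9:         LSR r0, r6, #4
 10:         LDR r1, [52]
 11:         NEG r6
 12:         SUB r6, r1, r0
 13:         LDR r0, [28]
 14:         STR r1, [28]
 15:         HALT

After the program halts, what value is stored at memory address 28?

after MOV r0, #12: r0=12
after MOV r6, #19: r6=19
after MOV r1, #20: r1=20
after SUB r1, r0, r0: r1=12-12=0
after AND r0, r0, r1: r0=12&0=0
after ADD r6, r1, r0: r6=0+0=0
after AND r6, r6, r0: r6=0&0=0
after AND r1, r1, #7: r1=0&7=0
after LSR r0, r6, #4: r0=0>>4=0
after LDR r1, [52]: r1=M[52]=29
after NEG r6: r6=-(0)=0
after SUB r6, r1, r0: r6=29-0=29
after LDR r0, [28]: r0=M[28]=40
STR r1, [28] → M[28]=29
halt.

29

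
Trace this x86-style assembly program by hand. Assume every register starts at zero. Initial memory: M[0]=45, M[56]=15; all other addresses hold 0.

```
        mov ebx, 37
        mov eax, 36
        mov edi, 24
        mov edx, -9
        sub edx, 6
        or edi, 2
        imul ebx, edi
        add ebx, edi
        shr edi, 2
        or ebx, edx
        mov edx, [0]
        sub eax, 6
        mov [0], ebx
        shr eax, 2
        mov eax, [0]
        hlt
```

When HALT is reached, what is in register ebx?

after mov ebx, 37: ebx=37
after mov eax, 36: eax=36
after mov edi, 24: edi=24
after mov edx, -9: edx=-9
after sub edx, 6: edx=(-9)-6=-15
after or edi, 2: edi=24|2=26
after imul ebx, edi: ebx=37*26=962
after add ebx, edi: ebx=962+26=988
after shr edi, 2: edi=26>>2=6
after or ebx, edx: ebx=988|(-15)=-3
after mov edx, [0]: edx=M[0]=45
after sub eax, 6: eax=36-6=30
mov [0], ebx → M[0]=-3
after shr eax, 2: eax=30>>2=7
after mov eax, [0]: eax=M[0]=-3
halt.

-3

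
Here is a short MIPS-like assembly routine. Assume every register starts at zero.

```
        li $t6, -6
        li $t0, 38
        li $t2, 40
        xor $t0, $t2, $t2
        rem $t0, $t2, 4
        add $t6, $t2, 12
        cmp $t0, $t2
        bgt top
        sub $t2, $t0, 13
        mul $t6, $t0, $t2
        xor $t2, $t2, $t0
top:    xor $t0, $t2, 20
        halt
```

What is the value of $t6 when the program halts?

after li $t6, -6: $t6=-6
after li $t0, 38: $t0=38
after li $t2, 40: $t2=40
after xor $t0, $t2, $t2: $t0=40^40=0
after rem $t0, $t2, 4: $t0=40%4=0
after add $t6, $t2, 12: $t6=40+12=52
cmp $t0, $t2  (cmp 0,40)
bgt top: not taken
after sub $t2, $t0, 13: $t2=0-13=-13
after mul $t6, $t0, $t2: $t6=0*(-13)=0
after xor $t2, $t2, $t0: $t2=(-13)^0=-13
after xor $t0, $t2, 20: $t0=(-13)^20=-25
halt.

0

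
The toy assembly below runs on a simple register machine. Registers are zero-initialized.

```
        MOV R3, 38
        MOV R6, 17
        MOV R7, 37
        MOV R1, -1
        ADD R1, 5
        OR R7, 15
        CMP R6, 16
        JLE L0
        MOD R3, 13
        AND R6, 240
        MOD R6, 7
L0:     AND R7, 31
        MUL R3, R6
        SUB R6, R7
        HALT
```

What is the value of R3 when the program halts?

24

R3=38
R6=17
R7=37
R1=-1
R1=(-1)+5=4
R7=37|15=47
CMP R6, 16  (cmp 17,16)
JLE L0: not taken
R3=38%13=12
R6=17&240=16
R6=16%7=2
R7=47&31=15
R3=12*2=24
R6=2-15=-13
halt.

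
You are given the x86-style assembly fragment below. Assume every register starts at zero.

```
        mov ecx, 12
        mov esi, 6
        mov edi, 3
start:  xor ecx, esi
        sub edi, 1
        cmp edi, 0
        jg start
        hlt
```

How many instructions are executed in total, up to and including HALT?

16

mov ecx, 12 → ecx=12
mov esi, 6 → esi=6
mov edi, 3 → edi=3
xor ecx, esi → ecx=12^6=10
sub edi, 1 → edi=3-1=2
cmp edi, 0  (cmp 2,0)
jg start: taken
xor ecx, esi → ecx=10^6=12
sub edi, 1 → edi=2-1=1
cmp edi, 0  (cmp 1,0)
jg start: taken
xor ecx, esi → ecx=12^6=10
sub edi, 1 → edi=1-1=0
cmp edi, 0  (cmp 0,0)
jg start: not taken
halt.
Total executed instructions: 16.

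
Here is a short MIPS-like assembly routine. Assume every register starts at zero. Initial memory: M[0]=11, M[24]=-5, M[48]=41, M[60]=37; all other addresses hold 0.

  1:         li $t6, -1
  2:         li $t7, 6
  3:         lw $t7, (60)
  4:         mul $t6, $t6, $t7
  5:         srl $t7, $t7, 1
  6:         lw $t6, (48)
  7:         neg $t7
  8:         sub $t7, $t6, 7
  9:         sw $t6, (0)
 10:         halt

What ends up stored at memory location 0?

41

after li $t6, -1: $t6=-1
after li $t7, 6: $t7=6
after lw $t7, (60): $t7=M[60]=37
after mul $t6, $t6, $t7: $t6=(-1)*37=-37
after srl $t7, $t7, 1: $t7=37>>1=18
after lw $t6, (48): $t6=M[48]=41
after neg $t7: $t7=-(18)=-18
after sub $t7, $t6, 7: $t7=41-7=34
sw $t6, (0) → M[0]=41
halt.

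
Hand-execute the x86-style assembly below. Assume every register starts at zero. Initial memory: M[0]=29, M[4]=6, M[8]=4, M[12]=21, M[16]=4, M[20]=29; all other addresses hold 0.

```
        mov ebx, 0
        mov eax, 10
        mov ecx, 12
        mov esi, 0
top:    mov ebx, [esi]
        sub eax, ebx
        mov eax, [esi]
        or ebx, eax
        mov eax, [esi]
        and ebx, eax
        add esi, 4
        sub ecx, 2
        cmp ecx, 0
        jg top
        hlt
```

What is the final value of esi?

ebx=0
eax=10
ecx=12
esi=0
ebx=M[0]=29
eax=10-29=-19
eax=M[0]=29
ebx=29|29=29
eax=M[0]=29
ebx=29&29=29
esi=0+4=4
ecx=12-2=10
cmp ecx, 0  (cmp 10,0)
jg top: taken
ebx=M[4]=6
eax=29-6=23
eax=M[4]=6
ebx=6|6=6
eax=M[4]=6
ebx=6&6=6
esi=4+4=8
ecx=10-2=8
cmp ecx, 0  (cmp 8,0)
jg top: taken
ebx=M[8]=4
eax=6-4=2
eax=M[8]=4
ebx=4|4=4
eax=M[8]=4
ebx=4&4=4
esi=8+4=12
ecx=8-2=6
cmp ecx, 0  (cmp 6,0)
jg top: taken
ebx=M[12]=21
eax=4-21=-17
eax=M[12]=21
ebx=21|21=21
eax=M[12]=21
ebx=21&21=21
esi=12+4=16
ecx=6-2=4
cmp ecx, 0  (cmp 4,0)
jg top: taken
ebx=M[16]=4
eax=21-4=17
eax=M[16]=4
ebx=4|4=4
eax=M[16]=4
ebx=4&4=4
esi=16+4=20
ecx=4-2=2
cmp ecx, 0  (cmp 2,0)
jg top: taken
ebx=M[20]=29
eax=4-29=-25
eax=M[20]=29
ebx=29|29=29
eax=M[20]=29
ebx=29&29=29
esi=20+4=24
ecx=2-2=0
cmp ecx, 0  (cmp 0,0)
jg top: not taken
halt.

24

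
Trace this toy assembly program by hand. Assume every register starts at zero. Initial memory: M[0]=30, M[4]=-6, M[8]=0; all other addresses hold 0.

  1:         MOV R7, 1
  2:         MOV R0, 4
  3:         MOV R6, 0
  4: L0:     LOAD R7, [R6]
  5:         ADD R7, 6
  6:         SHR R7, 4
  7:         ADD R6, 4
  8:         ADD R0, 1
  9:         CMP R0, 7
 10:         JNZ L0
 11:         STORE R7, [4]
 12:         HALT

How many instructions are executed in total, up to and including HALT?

R7=1
R0=4
R6=0
R7=M[0]=30
R7=30+6=36
R7=36>>4=2
R6=0+4=4
R0=4+1=5
CMP R0, 7  (cmp 5,7)
JNZ L0: taken
R7=M[4]=-6
R7=(-6)+6=0
R7=0>>4=0
R6=4+4=8
R0=5+1=6
CMP R0, 7  (cmp 6,7)
JNZ L0: taken
R7=M[8]=0
R7=0+6=6
R7=6>>4=0
R6=8+4=12
R0=6+1=7
CMP R0, 7  (cmp 7,7)
JNZ L0: not taken
STORE R7, [4] → M[4]=0
halt.
Total executed instructions: 26.

26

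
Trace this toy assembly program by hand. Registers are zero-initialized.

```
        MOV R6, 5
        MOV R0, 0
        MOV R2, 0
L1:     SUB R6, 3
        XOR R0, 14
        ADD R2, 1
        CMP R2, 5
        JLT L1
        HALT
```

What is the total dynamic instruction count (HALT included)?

MOV R6, 5 → R6=5
MOV R0, 0 → R0=0
MOV R2, 0 → R2=0
SUB R6, 3 → R6=5-3=2
XOR R0, 14 → R0=0^14=14
ADD R2, 1 → R2=0+1=1
CMP R2, 5  (cmp 1,5)
JLT L1: taken
SUB R6, 3 → R6=2-3=-1
XOR R0, 14 → R0=14^14=0
ADD R2, 1 → R2=1+1=2
CMP R2, 5  (cmp 2,5)
JLT L1: taken
SUB R6, 3 → R6=(-1)-3=-4
XOR R0, 14 → R0=0^14=14
ADD R2, 1 → R2=2+1=3
CMP R2, 5  (cmp 3,5)
JLT L1: taken
SUB R6, 3 → R6=(-4)-3=-7
XOR R0, 14 → R0=14^14=0
ADD R2, 1 → R2=3+1=4
CMP R2, 5  (cmp 4,5)
JLT L1: taken
SUB R6, 3 → R6=(-7)-3=-10
XOR R0, 14 → R0=0^14=14
ADD R2, 1 → R2=4+1=5
CMP R2, 5  (cmp 5,5)
JLT L1: not taken
halt.
Total executed instructions: 29.

29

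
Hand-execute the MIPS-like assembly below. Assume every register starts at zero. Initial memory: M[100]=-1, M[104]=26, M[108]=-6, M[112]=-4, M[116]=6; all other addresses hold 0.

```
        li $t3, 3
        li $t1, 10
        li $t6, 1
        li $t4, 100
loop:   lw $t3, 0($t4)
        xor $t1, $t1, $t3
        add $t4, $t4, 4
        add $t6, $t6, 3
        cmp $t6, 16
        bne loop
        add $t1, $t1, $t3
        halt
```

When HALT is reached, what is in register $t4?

120

after li $t3, 3: $t3=3
after li $t1, 10: $t1=10
after li $t6, 1: $t6=1
after li $t4, 100: $t4=100
after lw $t3, 0($t4): $t3=M[100]=-1
after xor $t1, $t1, $t3: $t1=10^(-1)=-11
after add $t4, $t4, 4: $t4=100+4=104
after add $t6, $t6, 3: $t6=1+3=4
cmp $t6, 16  (cmp 4,16)
bne loop: taken
after lw $t3, 0($t4): $t3=M[104]=26
after xor $t1, $t1, $t3: $t1=(-11)^26=-17
after add $t4, $t4, 4: $t4=104+4=108
after add $t6, $t6, 3: $t6=4+3=7
cmp $t6, 16  (cmp 7,16)
bne loop: taken
after lw $t3, 0($t4): $t3=M[108]=-6
after xor $t1, $t1, $t3: $t1=(-17)^(-6)=21
after add $t4, $t4, 4: $t4=108+4=112
after add $t6, $t6, 3: $t6=7+3=10
cmp $t6, 16  (cmp 10,16)
bne loop: taken
after lw $t3, 0($t4): $t3=M[112]=-4
after xor $t1, $t1, $t3: $t1=21^(-4)=-23
after add $t4, $t4, 4: $t4=112+4=116
after add $t6, $t6, 3: $t6=10+3=13
cmp $t6, 16  (cmp 13,16)
bne loop: taken
after lw $t3, 0($t4): $t3=M[116]=6
after xor $t1, $t1, $t3: $t1=(-23)^6=-17
after add $t4, $t4, 4: $t4=116+4=120
after add $t6, $t6, 3: $t6=13+3=16
cmp $t6, 16  (cmp 16,16)
bne loop: not taken
after add $t1, $t1, $t3: $t1=(-17)+6=-11
halt.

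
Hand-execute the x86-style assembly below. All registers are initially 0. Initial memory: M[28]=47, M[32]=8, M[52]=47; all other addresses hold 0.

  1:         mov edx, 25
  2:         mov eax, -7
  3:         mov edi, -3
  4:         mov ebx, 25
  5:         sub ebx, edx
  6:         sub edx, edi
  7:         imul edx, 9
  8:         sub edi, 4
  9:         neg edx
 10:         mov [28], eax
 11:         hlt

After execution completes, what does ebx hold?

mov edx, 25 → edx=25
mov eax, -7 → eax=-7
mov edi, -3 → edi=-3
mov ebx, 25 → ebx=25
sub ebx, edx → ebx=25-25=0
sub edx, edi → edx=25-(-3)=28
imul edx, 9 → edx=28*9=252
sub edi, 4 → edi=(-3)-4=-7
neg edx → edx=-(252)=-252
mov [28], eax → M[28]=-7
halt.

0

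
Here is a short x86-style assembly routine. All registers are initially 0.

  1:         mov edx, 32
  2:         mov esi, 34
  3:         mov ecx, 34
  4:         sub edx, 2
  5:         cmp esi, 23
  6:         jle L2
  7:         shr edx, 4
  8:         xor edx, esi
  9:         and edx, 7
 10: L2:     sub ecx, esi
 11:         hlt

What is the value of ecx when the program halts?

0

mov edx, 32 → edx=32
mov esi, 34 → esi=34
mov ecx, 34 → ecx=34
sub edx, 2 → edx=32-2=30
cmp esi, 23  (cmp 34,23)
jle L2: not taken
shr edx, 4 → edx=30>>4=1
xor edx, esi → edx=1^34=35
and edx, 7 → edx=35&7=3
sub ecx, esi → ecx=34-34=0
halt.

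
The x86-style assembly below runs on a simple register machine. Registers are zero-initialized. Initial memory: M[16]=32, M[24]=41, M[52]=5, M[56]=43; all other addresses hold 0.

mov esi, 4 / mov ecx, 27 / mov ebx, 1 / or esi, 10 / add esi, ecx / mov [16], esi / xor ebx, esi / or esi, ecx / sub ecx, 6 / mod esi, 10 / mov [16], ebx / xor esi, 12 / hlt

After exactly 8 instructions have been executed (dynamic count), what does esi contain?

esi=4
ecx=27
ebx=1
esi=4|10=14
esi=14+27=41
mov [16], esi → M[16]=41
ebx=1^41=40
esi=41|27=59
After step 8: esi = 59.

59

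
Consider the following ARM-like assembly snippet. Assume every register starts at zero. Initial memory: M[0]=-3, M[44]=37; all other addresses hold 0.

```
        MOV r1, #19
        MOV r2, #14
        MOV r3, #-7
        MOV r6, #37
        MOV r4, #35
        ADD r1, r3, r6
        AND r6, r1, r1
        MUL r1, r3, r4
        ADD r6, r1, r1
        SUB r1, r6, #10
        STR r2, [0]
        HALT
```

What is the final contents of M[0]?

14

MOV r1, #19 → r1=19
MOV r2, #14 → r2=14
MOV r3, #-7 → r3=-7
MOV r6, #37 → r6=37
MOV r4, #35 → r4=35
ADD r1, r3, r6 → r1=(-7)+37=30
AND r6, r1, r1 → r6=30&30=30
MUL r1, r3, r4 → r1=(-7)*35=-245
ADD r6, r1, r1 → r6=(-245)+(-245)=-490
SUB r1, r6, #10 → r1=(-490)-10=-500
STR r2, [0] → M[0]=14
halt.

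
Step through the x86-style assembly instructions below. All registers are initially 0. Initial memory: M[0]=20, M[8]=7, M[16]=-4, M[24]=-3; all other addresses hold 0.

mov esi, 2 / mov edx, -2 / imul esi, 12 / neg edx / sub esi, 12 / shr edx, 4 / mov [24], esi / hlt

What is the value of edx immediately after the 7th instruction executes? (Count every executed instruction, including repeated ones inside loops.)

esi=2
edx=-2
esi=2*12=24
edx=-(-2)=2
esi=24-12=12
edx=2>>4=0
mov [24], esi → M[24]=12
After step 7: edx = 0.

0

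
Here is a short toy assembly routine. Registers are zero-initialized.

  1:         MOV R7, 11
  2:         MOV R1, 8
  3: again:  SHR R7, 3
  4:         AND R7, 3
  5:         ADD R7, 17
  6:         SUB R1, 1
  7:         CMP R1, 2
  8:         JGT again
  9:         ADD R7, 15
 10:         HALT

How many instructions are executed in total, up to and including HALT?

40

after MOV R7, 11: R7=11
after MOV R1, 8: R1=8
after SHR R7, 3: R7=11>>3=1
after AND R7, 3: R7=1&3=1
after ADD R7, 17: R7=1+17=18
after SUB R1, 1: R1=8-1=7
CMP R1, 2  (cmp 7,2)
JGT again: taken
after SHR R7, 3: R7=18>>3=2
after AND R7, 3: R7=2&3=2
after ADD R7, 17: R7=2+17=19
after SUB R1, 1: R1=7-1=6
CMP R1, 2  (cmp 6,2)
JGT again: taken
after SHR R7, 3: R7=19>>3=2
after AND R7, 3: R7=2&3=2
after ADD R7, 17: R7=2+17=19
after SUB R1, 1: R1=6-1=5
CMP R1, 2  (cmp 5,2)
JGT again: taken
after SHR R7, 3: R7=19>>3=2
after AND R7, 3: R7=2&3=2
after ADD R7, 17: R7=2+17=19
after SUB R1, 1: R1=5-1=4
CMP R1, 2  (cmp 4,2)
JGT again: taken
after SHR R7, 3: R7=19>>3=2
after AND R7, 3: R7=2&3=2
after ADD R7, 17: R7=2+17=19
after SUB R1, 1: R1=4-1=3
CMP R1, 2  (cmp 3,2)
JGT again: taken
after SHR R7, 3: R7=19>>3=2
after AND R7, 3: R7=2&3=2
after ADD R7, 17: R7=2+17=19
after SUB R1, 1: R1=3-1=2
CMP R1, 2  (cmp 2,2)
JGT again: not taken
after ADD R7, 15: R7=19+15=34
halt.
Total executed instructions: 40.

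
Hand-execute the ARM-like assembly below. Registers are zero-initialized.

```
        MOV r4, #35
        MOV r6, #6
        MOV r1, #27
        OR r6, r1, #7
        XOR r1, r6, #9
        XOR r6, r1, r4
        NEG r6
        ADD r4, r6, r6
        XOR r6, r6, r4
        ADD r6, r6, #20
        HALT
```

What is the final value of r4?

-106

MOV r4, #35 → r4=35
MOV r6, #6 → r6=6
MOV r1, #27 → r1=27
OR r6, r1, #7 → r6=27|7=31
XOR r1, r6, #9 → r1=31^9=22
XOR r6, r1, r4 → r6=22^35=53
NEG r6 → r6=-(53)=-53
ADD r4, r6, r6 → r4=(-53)+(-53)=-106
XOR r6, r6, r4 → r6=(-53)^(-106)=93
ADD r6, r6, #20 → r6=93+20=113
halt.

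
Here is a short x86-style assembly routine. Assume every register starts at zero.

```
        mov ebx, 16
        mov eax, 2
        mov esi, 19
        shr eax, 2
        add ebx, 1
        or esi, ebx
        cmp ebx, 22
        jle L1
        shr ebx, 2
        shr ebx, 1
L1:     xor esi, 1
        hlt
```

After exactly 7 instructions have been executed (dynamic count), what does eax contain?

after mov ebx, 16: ebx=16
after mov eax, 2: eax=2
after mov esi, 19: esi=19
after shr eax, 2: eax=2>>2=0
after add ebx, 1: ebx=16+1=17
after or esi, ebx: esi=19|17=19
cmp ebx, 22  (cmp 17,22)
After step 7: eax = 0.

0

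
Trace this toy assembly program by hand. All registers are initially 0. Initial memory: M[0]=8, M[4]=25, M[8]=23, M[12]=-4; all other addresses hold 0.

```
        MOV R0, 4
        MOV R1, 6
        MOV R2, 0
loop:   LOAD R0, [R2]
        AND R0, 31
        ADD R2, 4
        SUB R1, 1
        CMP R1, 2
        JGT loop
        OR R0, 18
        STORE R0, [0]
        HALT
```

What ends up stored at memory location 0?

30

after MOV R0, 4: R0=4
after MOV R1, 6: R1=6
after MOV R2, 0: R2=0
after LOAD R0, [R2]: R0=M[0]=8
after AND R0, 31: R0=8&31=8
after ADD R2, 4: R2=0+4=4
after SUB R1, 1: R1=6-1=5
CMP R1, 2  (cmp 5,2)
JGT loop: taken
after LOAD R0, [R2]: R0=M[4]=25
after AND R0, 31: R0=25&31=25
after ADD R2, 4: R2=4+4=8
after SUB R1, 1: R1=5-1=4
CMP R1, 2  (cmp 4,2)
JGT loop: taken
after LOAD R0, [R2]: R0=M[8]=23
after AND R0, 31: R0=23&31=23
after ADD R2, 4: R2=8+4=12
after SUB R1, 1: R1=4-1=3
CMP R1, 2  (cmp 3,2)
JGT loop: taken
after LOAD R0, [R2]: R0=M[12]=-4
after AND R0, 31: R0=(-4)&31=28
after ADD R2, 4: R2=12+4=16
after SUB R1, 1: R1=3-1=2
CMP R1, 2  (cmp 2,2)
JGT loop: not taken
after OR R0, 18: R0=28|18=30
STORE R0, [0] → M[0]=30
halt.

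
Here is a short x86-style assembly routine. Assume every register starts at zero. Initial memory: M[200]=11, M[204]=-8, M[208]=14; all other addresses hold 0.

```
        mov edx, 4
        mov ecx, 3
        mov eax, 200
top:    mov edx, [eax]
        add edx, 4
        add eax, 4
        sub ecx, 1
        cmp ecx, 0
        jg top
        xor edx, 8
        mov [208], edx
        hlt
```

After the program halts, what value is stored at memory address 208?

26

edx=4
ecx=3
eax=200
edx=M[200]=11
edx=11+4=15
eax=200+4=204
ecx=3-1=2
cmp ecx, 0  (cmp 2,0)
jg top: taken
edx=M[204]=-8
edx=(-8)+4=-4
eax=204+4=208
ecx=2-1=1
cmp ecx, 0  (cmp 1,0)
jg top: taken
edx=M[208]=14
edx=14+4=18
eax=208+4=212
ecx=1-1=0
cmp ecx, 0  (cmp 0,0)
jg top: not taken
edx=18^8=26
mov [208], edx → M[208]=26
halt.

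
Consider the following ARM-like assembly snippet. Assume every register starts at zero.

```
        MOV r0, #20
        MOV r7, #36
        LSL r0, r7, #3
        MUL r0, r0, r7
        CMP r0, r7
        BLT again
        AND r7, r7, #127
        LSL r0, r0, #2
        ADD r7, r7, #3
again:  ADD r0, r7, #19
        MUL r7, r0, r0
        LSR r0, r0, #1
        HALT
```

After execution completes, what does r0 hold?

29

r0=20
r7=36
r0=36<<3=288
r0=288*36=10368
CMP r0, r7  (cmp 10368,36)
BLT again: not taken
r7=36&127=36
r0=10368<<2=41472
r7=36+3=39
r0=39+19=58
r7=58*58=3364
r0=58>>1=29
halt.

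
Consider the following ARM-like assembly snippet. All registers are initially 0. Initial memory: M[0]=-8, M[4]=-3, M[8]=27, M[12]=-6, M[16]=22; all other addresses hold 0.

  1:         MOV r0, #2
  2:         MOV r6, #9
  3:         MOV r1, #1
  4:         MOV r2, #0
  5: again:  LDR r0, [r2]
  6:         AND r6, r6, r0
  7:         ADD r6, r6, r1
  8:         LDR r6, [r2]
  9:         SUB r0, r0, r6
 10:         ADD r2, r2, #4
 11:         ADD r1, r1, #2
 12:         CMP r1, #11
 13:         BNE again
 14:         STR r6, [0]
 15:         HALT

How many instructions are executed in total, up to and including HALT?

51

r0=2
r6=9
r1=1
r2=0
r0=M[0]=-8
r6=9&(-8)=8
r6=8+1=9
r6=M[0]=-8
r0=(-8)-(-8)=0
r2=0+4=4
r1=1+2=3
CMP r1, #11  (cmp 3,11)
BNE again: taken
r0=M[4]=-3
r6=(-8)&(-3)=-8
r6=(-8)+3=-5
r6=M[4]=-3
r0=(-3)-(-3)=0
r2=4+4=8
r1=3+2=5
CMP r1, #11  (cmp 5,11)
BNE again: taken
r0=M[8]=27
r6=(-3)&27=25
r6=25+5=30
r6=M[8]=27
r0=27-27=0
r2=8+4=12
r1=5+2=7
CMP r1, #11  (cmp 7,11)
BNE again: taken
r0=M[12]=-6
r6=27&(-6)=26
r6=26+7=33
r6=M[12]=-6
r0=(-6)-(-6)=0
r2=12+4=16
r1=7+2=9
CMP r1, #11  (cmp 9,11)
BNE again: taken
r0=M[16]=22
r6=(-6)&22=18
r6=18+9=27
r6=M[16]=22
r0=22-22=0
r2=16+4=20
r1=9+2=11
CMP r1, #11  (cmp 11,11)
BNE again: not taken
STR r6, [0] → M[0]=22
halt.
Total executed instructions: 51.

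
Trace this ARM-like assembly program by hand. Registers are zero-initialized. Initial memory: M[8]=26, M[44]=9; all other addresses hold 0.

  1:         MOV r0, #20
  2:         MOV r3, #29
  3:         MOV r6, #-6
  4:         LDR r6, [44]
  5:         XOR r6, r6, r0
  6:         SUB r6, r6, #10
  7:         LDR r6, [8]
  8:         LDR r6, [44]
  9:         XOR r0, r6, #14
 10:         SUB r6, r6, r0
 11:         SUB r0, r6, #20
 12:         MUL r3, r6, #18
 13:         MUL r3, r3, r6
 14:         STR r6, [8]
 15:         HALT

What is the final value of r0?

-18

MOV r0, #20 → r0=20
MOV r3, #29 → r3=29
MOV r6, #-6 → r6=-6
LDR r6, [44] → r6=M[44]=9
XOR r6, r6, r0 → r6=9^20=29
SUB r6, r6, #10 → r6=29-10=19
LDR r6, [8] → r6=M[8]=26
LDR r6, [44] → r6=M[44]=9
XOR r0, r6, #14 → r0=9^14=7
SUB r6, r6, r0 → r6=9-7=2
SUB r0, r6, #20 → r0=2-20=-18
MUL r3, r6, #18 → r3=2*18=36
MUL r3, r3, r6 → r3=36*2=72
STR r6, [8] → M[8]=2
halt.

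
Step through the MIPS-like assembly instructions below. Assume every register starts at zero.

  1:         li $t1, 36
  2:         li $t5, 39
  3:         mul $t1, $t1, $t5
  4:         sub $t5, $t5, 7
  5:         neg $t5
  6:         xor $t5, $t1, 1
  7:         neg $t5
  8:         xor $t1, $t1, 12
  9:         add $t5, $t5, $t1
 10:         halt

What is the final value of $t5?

li $t1, 36 → $t1=36
li $t5, 39 → $t5=39
mul $t1, $t1, $t5 → $t1=36*39=1404
sub $t5, $t5, 7 → $t5=39-7=32
neg $t5 → $t5=-(32)=-32
xor $t5, $t1, 1 → $t5=1404^1=1405
neg $t5 → $t5=-(1405)=-1405
xor $t1, $t1, 12 → $t1=1404^12=1392
add $t5, $t5, $t1 → $t5=(-1405)+1392=-13
halt.

-13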